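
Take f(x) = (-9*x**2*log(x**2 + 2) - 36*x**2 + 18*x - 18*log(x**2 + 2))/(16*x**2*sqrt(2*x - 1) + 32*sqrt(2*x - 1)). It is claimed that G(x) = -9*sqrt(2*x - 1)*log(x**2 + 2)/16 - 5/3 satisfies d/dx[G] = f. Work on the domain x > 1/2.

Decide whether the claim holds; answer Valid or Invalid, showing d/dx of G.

Valid - the claim checks out under differentiation.

d/dx[G] = (-9*x**2*log(x**2 + 2) - 36*x**2 + 18*x - 18*log(x**2 + 2))/(16*x**2*sqrt(2*x - 1) + 32*sqrt(2*x - 1))
This equals f(x) exactly, so the claim holds.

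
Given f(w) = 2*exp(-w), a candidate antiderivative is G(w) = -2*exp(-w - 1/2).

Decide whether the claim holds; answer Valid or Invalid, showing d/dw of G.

Invalid: d/dw[G] - f = (2 - 2*exp(1/2))*exp(-1/2)*exp(-w), which is not 0.

d/dw[G] = 2*exp(-1/2)*exp(-w)
d/dw[G] - f(w) = (2 - 2*exp(1/2))*exp(-1/2)*exp(-w) != 0.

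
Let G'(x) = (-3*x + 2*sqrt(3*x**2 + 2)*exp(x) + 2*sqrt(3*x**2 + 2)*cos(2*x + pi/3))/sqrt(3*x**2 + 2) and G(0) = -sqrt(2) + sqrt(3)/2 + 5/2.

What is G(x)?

Differentiate the proposed G(x) back; it has to land on the given G'(x).
A general antiderivative is -sqrt(3*x**2 + 2) + 2*exp(x) + sin(2*x + pi/3) + C.
The condition gives C = -sqrt(2) + sqrt(3)/2 + 5/2 - (-sqrt(2) + sqrt(3)/2 + 2) = 1/2.
So G(x) = (-2*sqrt(3*x**2 + 2) + 4*exp(x) + 2*sin(2*x + pi/3) + 1)/2.
Check: d/dx[(-2*sqrt(3*x**2 + 2) + 4*exp(x) + 2*sin(2*x + pi/3) + 1)/2] = (-3*x + 2*sqrt(3*x**2 + 2)*exp(x) + 2*sqrt(3*x**2 + 2)*cos(2*x + pi/3))/sqrt(3*x**2 + 2) = G'(x).

G(x) = (-2*sqrt(3*x**2 + 2) + 4*exp(x) + 2*sin(2*x + pi/3) + 1)/2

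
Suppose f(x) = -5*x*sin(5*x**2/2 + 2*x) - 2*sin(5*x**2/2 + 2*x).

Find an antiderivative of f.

f matches the chain-rule pattern g'(h)*h' with inner function h(x) = 5*x**2/2 + 2*x; substituting u = h(x) collapses the integral.
Check: d/dx[cos(5*x**2/2 + 2*x)] = -5*x*sin(5*x**2/2 + 2*x) - 2*sin(5*x**2/2 + 2*x) = f(x).

An antiderivative is F(x) = cos(5*x**2/2 + 2*x).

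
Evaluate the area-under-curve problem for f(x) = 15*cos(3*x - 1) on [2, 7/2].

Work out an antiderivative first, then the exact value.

Check any antiderivative F(x) by computing F'(x) and comparing it with f(x).
F(x) = 5*sin(3*x - 1) is an antiderivative of f.
Check: d/dx[5*sin(3*x - 1)] = 15*cos(3*x - 1) = f(x).
F(7/2) = 5*sin(19/2); F(2) = 5*sin(5).
Integral = F(7/2) - F(2) = 5*sin(19/2) - 5*sin(5).

Antiderivative: F(x) = 5*sin(3*x - 1); value = 5*sin(19/2) - 5*sin(5)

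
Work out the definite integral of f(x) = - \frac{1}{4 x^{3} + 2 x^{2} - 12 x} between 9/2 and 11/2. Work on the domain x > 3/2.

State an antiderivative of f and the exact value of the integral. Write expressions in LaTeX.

The denominator factors as 2 x \left(x + 2\right) \left(2 x - 3\right); partial fractions split f into directly integrable pieces: - \frac{2}{21 \left(2 x - 3\right)} - \frac{1}{28 \left(x + 2\right)} + \frac{1}{12 x}.
F(x) = \frac{\log{\left(x \right)}}{12} - \frac{\log{\left(x - \frac{3}{2} \right)}}{21} - \frac{\log{\left(x + 2 \right)}}{28} is an antiderivative of f.
Check: d/dx[\frac{\log{\left(x \right)}}{12} - \frac{\log{\left(x - \frac{3}{2} \right)}}{21} - \frac{\log{\left(x + 2 \right)}}{28}] = - \frac{1}{4 x^{3} + 2 x^{2} - 12 x} = f(x).
F(11/2) = - \frac{\log{\left(\frac{15}{2} \right)}}{28} - \frac{\log{\left(4 \right)}}{21} + \frac{\log{\left(\frac{11}{2} \right)}}{12}; F(9/2) = - \frac{\log{\left(\frac{13}{2} \right)}}{28} - \frac{\log{\left(3 \right)}}{21} + \frac{\log{\left(\frac{9}{2} \right)}}{12}.
Integral = F(11/2) - F(9/2) = - \frac{\log{\left(\frac{9}{2} \right)}}{12} - \frac{\log{\left(\frac{15}{2} \right)}}{28} - \frac{\log{\left(4 \right)}}{21} + \frac{\log{\left(3 \right)}}{21} + \frac{\log{\left(\frac{13}{2} \right)}}{28} + \frac{\log{\left(\frac{11}{2} \right)}}{12}.

Antiderivative: F(x) = \frac{\log{\left(x \right)}}{12} - \frac{\log{\left(x - \frac{3}{2} \right)}}{21} - \frac{\log{\left(x + 2 \right)}}{28}; value = - \frac{\log{\left(\frac{9}{2} \right)}}{12} - \frac{\log{\left(\frac{15}{2} \right)}}{28} - \frac{\log{\left(4 \right)}}{21} + \frac{\log{\left(3 \right)}}{21} + \frac{\log{\left(\frac{13}{2} \right)}}{28} + \frac{\log{\left(\frac{11}{2} \right)}}{12}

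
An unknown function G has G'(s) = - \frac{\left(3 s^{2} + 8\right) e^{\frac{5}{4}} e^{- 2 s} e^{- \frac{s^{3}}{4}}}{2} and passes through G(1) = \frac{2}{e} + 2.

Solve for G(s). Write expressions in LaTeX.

G'(s) matches the chain-rule pattern g'(h)*h' with inner function h(s) = - \frac{s^{3}}{4} - 2 s + \frac{5}{4}; substituting u = h(s) collapses the integral.
A general antiderivative is 2 e^{- \frac{s^{3}}{4} - 2 s + \frac{5}{4}} + C.
The condition gives C = \frac{2}{e} + 2 - (\frac{2}{e}) = 2.
So G(s) = 2 e^{- \frac{s^{3}}{4} - 2 s + \frac{5}{4}} + 2.
Check: d/ds[2 e^{- \frac{s^{3}}{4} - 2 s + \frac{5}{4}} + 2] = \frac{\left(- 3 s^{2} - 8\right) e^{\frac{5}{4}} e^{- 2 s} e^{- \frac{s^{3}}{4}}}{2}, which equals G'(s).

G(s) = 2 e^{- \frac{s^{3}}{4} - 2 s + \frac{5}{4}} + 2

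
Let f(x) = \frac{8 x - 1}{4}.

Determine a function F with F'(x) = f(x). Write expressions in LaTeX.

Any candidate F(x) must reproduce f(x) exactly when differentiated.
Check: d/dx[x^{2} - \frac{x}{4}] = 2 x - \frac{1}{4}, which equals f(x).

An antiderivative is F(x) = x^{2} - \frac{x}{4}.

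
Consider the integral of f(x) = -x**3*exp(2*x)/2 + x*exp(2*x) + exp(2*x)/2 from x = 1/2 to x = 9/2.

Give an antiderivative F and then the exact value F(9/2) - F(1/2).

Antiderivative: F(x) = (-4*x**3 + 6*x**2 + 2*x + 3)*exp(2*x)/16; value = -231*exp(9)/16 - 5*exp(1)/16

f has the shape u'v + uv' for u = -x**3/4 + 3*x**2/8 + x/8 + 3/16 and v = exp(2*x) — it is the derivative of the product u*v.
F(x) = (-4*x**3 + 6*x**2 + 2*x + 3)*exp(2*x)/16 is an antiderivative of f.
Check: d/dx[(-4*x**3 + 6*x**2 + 2*x + 3)*exp(2*x)/16] = -x**3*exp(2*x)/2 + x*exp(2*x) + exp(2*x)/2 = f(x).
F(9/2) = -231*exp(9)/16; F(1/2) = 5*exp(1)/16.
Integral = F(9/2) - F(1/2) = -231*exp(9)/16 - 5*exp(1)/16.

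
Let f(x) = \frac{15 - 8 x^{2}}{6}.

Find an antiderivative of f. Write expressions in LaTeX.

An antiderivative F(x) passes only if d/dx[F] lands on f(x) exactly.
Check: d/dx[- \frac{4 x^{3}}{9} + \frac{5 x}{2}] = \frac{5}{2} - \frac{4 x^{2}}{3}, which equals f(x).

An antiderivative is F(x) = - \frac{4 x^{3}}{9} + \frac{5 x}{2}.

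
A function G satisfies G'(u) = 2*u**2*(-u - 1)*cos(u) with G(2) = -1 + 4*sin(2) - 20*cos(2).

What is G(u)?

Check a candidate G(u) by differentiating: d/du[G] must match the given G'(u).
A general antiderivative is -2*u**3*sin(u) - 2*u**2*sin(u) - 6*u**2*cos(u) + 12*u*sin(u) - 4*u*cos(u) + 4*sin(u) + 12*cos(u) + C.
The condition gives C = -1 + 4*sin(2) - 20*cos(2) - (4*sin(2) - 20*cos(2)) = -1.
So G(u) = -2*u**3*sin(u) - 2*u**2*sin(u) - 6*u**2*cos(u) + 12*u*sin(u) - 4*u*cos(u) + 4*sin(u) + 12*cos(u) - 1.
Check: d/du[-2*u**3*sin(u) - 2*u**2*sin(u) - 6*u**2*cos(u) + 12*u*sin(u) - 4*u*cos(u) + 4*sin(u) + 12*cos(u) - 1] = -2*u**3*cos(u) - 2*u**2*cos(u), which equals G'(u).

G(u) = -2*u**3*sin(u) - 2*u**2*sin(u) - 6*u**2*cos(u) + 12*u*sin(u) - 4*u*cos(u) + 4*sin(u) + 12*cos(u) - 1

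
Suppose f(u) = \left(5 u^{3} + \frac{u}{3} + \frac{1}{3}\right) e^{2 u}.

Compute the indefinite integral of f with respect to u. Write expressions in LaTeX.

Recognize the product-rule pattern: f = v'r + vr' with v = \frac{5 u^{3}}{2} - \frac{15 u^{2}}{4} + \frac{47 u}{12} - \frac{43}{24}, r = e^{2 u}, so integration by parts undoes it.
Check: d/du[\frac{\left(60 u^{3} - 90 u^{2} + 94 u - 43\right) e^{2 u}}{24}] = 5 u^{3} e^{2 u} + \frac{u e^{2 u}}{3} + \frac{e^{2 u}}{3}, which equals f(u).

F(u) = \frac{\left(60 u^{3} - 90 u^{2} + 94 u - 43\right) e^{2 u}}{24} + C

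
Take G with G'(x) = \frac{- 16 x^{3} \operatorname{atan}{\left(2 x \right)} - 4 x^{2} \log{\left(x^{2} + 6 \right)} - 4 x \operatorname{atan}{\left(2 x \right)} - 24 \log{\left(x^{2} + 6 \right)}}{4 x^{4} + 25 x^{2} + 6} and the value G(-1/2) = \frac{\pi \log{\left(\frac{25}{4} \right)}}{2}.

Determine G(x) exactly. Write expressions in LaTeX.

G'(x) has the shape u'v + uv' for u = - 2 \operatorname{atan}{\left(2 x \right)} and v = \log{\left(x^{2} + 6 \right)} — it is the derivative of the product u*v.
A general antiderivative is - 2 \log{\left(x^{2} + 6 \right)} \operatorname{atan}{\left(2 x \right)} + C.
The condition gives C = \frac{\pi \log{\left(\frac{25}{4} \right)}}{2} - (\frac{\pi \log{\left(\frac{25}{4} \right)}}{2}) = 0.
So G(x) = - 2 \log{\left(x^{2} + 6 \right)} \operatorname{atan}{\left(2 x \right)}.
Check: d/dx[- 2 \log{\left(x^{2} + 6 \right)} \operatorname{atan}{\left(2 x \right)}] = \frac{- 16 x^{3} \operatorname{atan}{\left(2 x \right)} - 4 x^{2} \log{\left(x^{2} + 6 \right)} - 4 x \operatorname{atan}{\left(2 x \right)} - 24 \log{\left(x^{2} + 6 \right)}}{4 x^{4} + 25 x^{2} + 6} = G'(x).

G(x) = - 2 \log{\left(x^{2} + 6 \right)} \operatorname{atan}{\left(2 x \right)}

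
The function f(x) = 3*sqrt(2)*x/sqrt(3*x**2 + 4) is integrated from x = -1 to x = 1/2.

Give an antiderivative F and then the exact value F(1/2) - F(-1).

f matches the chain-rule pattern g'(h)*h' with inner function h(x) = 3*x**2/2 + 2; substituting u = h(x) collapses the integral.
F(x) = sqrt(2)*sqrt(3*x**2 + 4) is an antiderivative of f.
Check: d/dx[sqrt(2)*sqrt(3*x**2 + 4)] = 3*sqrt(2)*x/sqrt(3*x**2 + 4) = f(x).
F(1/2) = sqrt(38)/2; F(-1) = sqrt(14).
Integral = F(1/2) - F(-1) = -sqrt(14) + sqrt(38)/2.

Antiderivative: F(x) = sqrt(2)*sqrt(3*x**2 + 4); value = -sqrt(14) + sqrt(38)/2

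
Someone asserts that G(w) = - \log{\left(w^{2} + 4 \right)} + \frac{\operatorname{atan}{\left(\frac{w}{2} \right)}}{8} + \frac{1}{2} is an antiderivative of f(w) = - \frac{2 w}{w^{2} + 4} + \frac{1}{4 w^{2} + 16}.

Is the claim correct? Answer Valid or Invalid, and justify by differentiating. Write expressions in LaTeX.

d/dw[G] = \frac{1 - 8 w}{4 w^{2} + 16}
This equals f(w) exactly, so the claim holds.

Valid - the claim checks out under differentiation.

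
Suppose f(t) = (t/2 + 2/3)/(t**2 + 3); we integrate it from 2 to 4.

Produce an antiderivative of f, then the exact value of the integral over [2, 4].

Antiderivative: F(t) = (9*log(t**2 + 3) + 8*sqrt(3)*atan(sqrt(3)*t/3))/36; value = -log(7)/4 - 2*sqrt(3)*atan(2*sqrt(3)/3)/9 + 2*sqrt(3)*atan(4*sqrt(3)/3)/9 + log(19)/4

Check any antiderivative F(t) by computing F'(t) and comparing it with f(t).
F(t) = (9*log(t**2 + 3) + 8*sqrt(3)*atan(sqrt(3)*t/3))/36 is an antiderivative of f.
Check: d/dt[(9*log(t**2 + 3) + 8*sqrt(3)*atan(sqrt(3)*t/3))/36] = (3*t + 4)/(6*t**2 + 18), which equals f(t).
F(4) = 2*sqrt(3)*atan(4*sqrt(3)/3)/9 + log(19)/4; F(2) = 2*sqrt(3)*atan(2*sqrt(3)/3)/9 + log(7)/4.
Integral = F(4) - F(2) = -log(7)/4 - 2*sqrt(3)*atan(2*sqrt(3)/3)/9 + 2*sqrt(3)*atan(4*sqrt(3)/3)/9 + log(19)/4.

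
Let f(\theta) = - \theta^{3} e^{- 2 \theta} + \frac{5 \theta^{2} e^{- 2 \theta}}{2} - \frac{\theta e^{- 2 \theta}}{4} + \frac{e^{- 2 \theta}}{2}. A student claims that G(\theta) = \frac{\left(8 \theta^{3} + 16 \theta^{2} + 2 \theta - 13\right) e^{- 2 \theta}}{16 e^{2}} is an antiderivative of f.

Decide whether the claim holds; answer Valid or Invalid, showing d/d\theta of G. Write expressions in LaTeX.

d/d\theta[G] = \frac{\left(- 4 \theta^{3} - 2 \theta^{2} + 7 \theta + 7\right) e^{- 2 \theta}}{4 e^{2}}
d/d\theta[G] - f(\theta) = \frac{\left(- 4 \theta^{3} + 4 \theta^{3} e^{2} - 10 \theta^{2} e^{2} - 2 \theta^{2} + 7 \theta + \theta e^{2} - 2 e^{2} + 7\right) e^{- 2 \theta}}{4 e^{2}} != 0.

Invalid: d/d\theta[G] - f = \frac{\left(- 4 \theta^{3} + 4 \theta^{3} e^{2} - 10 \theta^{2} e^{2} - 2 \theta^{2} + 7 \theta + \theta e^{2} - 2 e^{2} + 7\right) e^{- 2 \theta}}{4 e^{2}}, which is not 0.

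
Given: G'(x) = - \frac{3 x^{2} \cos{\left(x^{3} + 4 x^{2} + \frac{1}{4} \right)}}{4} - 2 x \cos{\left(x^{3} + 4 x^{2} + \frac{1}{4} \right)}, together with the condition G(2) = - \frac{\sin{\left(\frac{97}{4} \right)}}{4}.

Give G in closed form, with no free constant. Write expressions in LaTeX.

G(x) = - \frac{\sin{\left(x^{3} + 4 x^{2} + \frac{1}{4} \right)}}{4}

G'(x) matches the chain-rule pattern g'(h)*h' with inner function h(x) = x^{3} + 4 x^{2} + \frac{1}{4}; substituting u = h(x) collapses the integral.
A general antiderivative is - \frac{\sin{\left(x^{3} + 4 x^{2} + \frac{1}{4} \right)}}{4} + C.
The condition gives C = - \frac{\sin{\left(\frac{97}{4} \right)}}{4} - (- \frac{\sin{\left(\frac{97}{4} \right)}}{4}) = 0.
So G(x) = - \frac{\sin{\left(x^{3} + 4 x^{2} + \frac{1}{4} \right)}}{4}.
Check: d/dx[- \frac{\sin{\left(x^{3} + 4 x^{2} + \frac{1}{4} \right)}}{4}] = - \frac{3 x^{2} \cos{\left(x^{3} + 4 x^{2} + \frac{1}{4} \right)}}{4} - 2 x \cos{\left(x^{3} + 4 x^{2} + \frac{1}{4} \right)} = G'(x).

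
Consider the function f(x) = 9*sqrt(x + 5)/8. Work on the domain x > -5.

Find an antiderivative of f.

An antiderivative is F(x) = 3*(x + 5)**(3/2)/4.

Whatever form F(x) takes, F'(x) = f(x) is non-negotiable.
Check: d/dx[3*(x + 5)**(3/2)/4] = 9*sqrt(x + 5)/8 = f(x).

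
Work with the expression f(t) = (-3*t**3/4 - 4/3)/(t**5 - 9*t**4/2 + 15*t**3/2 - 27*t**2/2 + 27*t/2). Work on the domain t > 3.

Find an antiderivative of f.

The denominator factors as 6*t*(t - 3)*(2*t - 3)*(t**2 + 3); partial fractions split f into directly integrable pieces: (37*t - 9)/(216*(t**2 + 3)) + 53/(81*(2*t - 3)) - 259/(648*(t - 3)) - 8/(81*t).
Check: d/dt[-8*log(t)/81 - 259*log(t - 3)/648 + 53*log(t - 3/2)/162 + 37*log(t**2 + 3)/432 - sqrt(3)*atan(sqrt(3)*t/3)/72] = (-9*t**3 - 16)/(12*t**5 - 54*t**4 + 90*t**3 - 162*t**2 + 162*t), which equals f(t).

An antiderivative is F(t) = -8*log(t)/81 - 259*log(t - 3)/648 + 53*log(t - 3/2)/162 + 37*log(t**2 + 3)/432 - sqrt(3)*atan(sqrt(3)*t/3)/72.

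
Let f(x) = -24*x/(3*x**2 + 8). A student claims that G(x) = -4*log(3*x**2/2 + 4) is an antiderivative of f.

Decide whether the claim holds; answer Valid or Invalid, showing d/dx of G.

d/dx[G] = -24*x/(3*x**2 + 8)
This equals f(x) exactly, so the claim holds.

Valid - the claim checks out under differentiation.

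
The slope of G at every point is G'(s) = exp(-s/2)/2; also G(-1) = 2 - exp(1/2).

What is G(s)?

G(s) = (2*exp(s/2) - 1)*exp(-s/2)

Any candidate G(s) must reproduce the stated G'(s) exactly.
A general antiderivative is -exp(-s/2) + C.
The condition gives C = 2 - exp(1/2) - (-exp(1/2)) = 2.
So G(s) = (2*exp(s/2) - 1)*exp(-s/2).
Check: d/ds[(2*exp(s/2) - 1)*exp(-s/2)] = exp(-s/2)/2 = G'(s).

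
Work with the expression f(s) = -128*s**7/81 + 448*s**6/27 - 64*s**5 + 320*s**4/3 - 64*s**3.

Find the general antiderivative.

F(s) = -16*s**8/81 + 64*s**7/27 - 32*s**6/3 + 64*s**5/3 - 16*s**4 + C

f matches the chain-rule pattern g'(h)*h' with inner function h(s) = 2*s**2/3 - 2*s; substituting u = h(s) collapses the integral.
Check: d/ds[-16*s**8/81 + 64*s**7/27 - 32*s**6/3 + 64*s**5/3 - 16*s**4] = -128*s**7/81 + 448*s**6/27 - 64*s**5 + 320*s**4/3 - 64*s**3 = f(s).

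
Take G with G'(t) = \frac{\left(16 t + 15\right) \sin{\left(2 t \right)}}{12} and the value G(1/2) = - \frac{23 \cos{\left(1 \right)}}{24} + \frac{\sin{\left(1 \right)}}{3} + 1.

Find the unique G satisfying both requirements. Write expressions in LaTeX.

G(t) = - \frac{2 t \cos{\left(2 t \right)}}{3} + \frac{\sin{\left(2 t \right)}}{3} - \frac{5 \cos{\left(2 t \right)}}{8} + 1

Whatever form G(t) takes, its d/dt must return the stated G'(t).
A general antiderivative is - \frac{2 t \cos{\left(2 t \right)}}{3} + \frac{\sin{\left(2 t \right)}}{3} - \frac{5 \cos{\left(2 t \right)}}{8} + C.
The condition gives C = - \frac{23 \cos{\left(1 \right)}}{24} + \frac{\sin{\left(1 \right)}}{3} + 1 - (- \frac{23 \cos{\left(1 \right)}}{24} + \frac{\sin{\left(1 \right)}}{3}) = 1.
So G(t) = - \frac{2 t \cos{\left(2 t \right)}}{3} + \frac{\sin{\left(2 t \right)}}{3} - \frac{5 \cos{\left(2 t \right)}}{8} + 1.
Check: d/dt[- \frac{2 t \cos{\left(2 t \right)}}{3} + \frac{\sin{\left(2 t \right)}}{3} - \frac{5 \cos{\left(2 t \right)}}{8} + 1] = \frac{4 t \sin{\left(2 t \right)}}{3} + \frac{5 \sin{\left(2 t \right)}}{4}, which equals G'(t).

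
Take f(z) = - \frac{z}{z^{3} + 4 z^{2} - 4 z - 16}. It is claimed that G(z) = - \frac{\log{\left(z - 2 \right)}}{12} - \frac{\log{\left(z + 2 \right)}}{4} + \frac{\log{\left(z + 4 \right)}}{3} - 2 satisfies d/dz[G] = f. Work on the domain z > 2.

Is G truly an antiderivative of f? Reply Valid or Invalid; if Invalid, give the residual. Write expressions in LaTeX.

d/dz[G] = - \frac{z}{z^{3} + 4 z^{2} - 4 z - 16}
This equals f(z) exactly, so the claim holds.

Valid - differentiating G returns exactly f.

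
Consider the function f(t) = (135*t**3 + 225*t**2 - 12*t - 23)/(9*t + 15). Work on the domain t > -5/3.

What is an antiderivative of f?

An antiderivative is F(t) = 5*t**3 - 4*t/3 - log(3*t/2 + 5/2)/3.

Since d/dt undoes antidifferentiation here, F'(t) = f(t) is required of F(t).
Check: d/dt[5*t**3 - 4*t/3 - log(3*t/2 + 5/2)/3] = (135*t**3 + 225*t**2 - 12*t - 23)/(9*t + 15) = f(t).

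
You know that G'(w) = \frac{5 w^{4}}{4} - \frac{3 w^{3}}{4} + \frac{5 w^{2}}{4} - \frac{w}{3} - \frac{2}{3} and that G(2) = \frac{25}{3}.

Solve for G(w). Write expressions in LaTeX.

The integrand splits into summands that can be handled one at a time.
A general antiderivative is \frac{w^{5}}{4} - \frac{3 w^{4}}{16} + \frac{5 w^{3}}{12} - \frac{w^{2}}{6} - \frac{2 w}{3} + C.
The condition gives C = \frac{25}{3} - (\frac{19}{3}) = 2.
So G(w) = \frac{12 w^{5} - 9 w^{4} + 20 w^{3} - 8 w^{2} - 32 w + 96}{48}.
Check: d/dw[\frac{12 w^{5} - 9 w^{4} + 20 w^{3} - 8 w^{2} - 32 w + 96}{48}] = \frac{5 w^{4}}{4} - \frac{3 w^{3}}{4} + \frac{5 w^{2}}{4} - \frac{w}{3} - \frac{2}{3} = G'(w).

G(w) = \frac{12 w^{5} - 9 w^{4} + 20 w^{3} - 8 w^{2} - 32 w + 96}{48}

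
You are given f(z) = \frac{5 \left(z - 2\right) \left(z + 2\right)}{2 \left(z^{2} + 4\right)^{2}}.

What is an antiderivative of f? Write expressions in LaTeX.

f has the shape u'v + uv' for u = - \frac{5 z}{4} and v = \frac{1}{\frac{z^{2}}{2} + 2} — it is the derivative of the product u*v.
Check: d/dz[- \frac{5 z}{4 \left(\frac{z^{2}}{2} + 2\right)}] = \frac{5 z^{2} - 20}{2 z^{4} + 16 z^{2} + 32}, which equals f(z).

An antiderivative is F(z) = - \frac{5 z}{4 \left(\frac{z^{2}}{2} + 2\right)}.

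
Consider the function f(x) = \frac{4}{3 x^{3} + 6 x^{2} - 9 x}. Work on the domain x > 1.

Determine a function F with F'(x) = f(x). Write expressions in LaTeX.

An antiderivative is F(x) = - \frac{4 \log{\left(x \right)}}{9} + \frac{\log{\left(x - 1 \right)}}{3} + \frac{\log{\left(x + 3 \right)}}{9}.

Factor the denominator (3 x \left(x - 1\right) \left(x + 3\right)) and decompose: f = \frac{1}{9 \left(x + 3\right)} + \frac{1}{3 \left(x - 1\right)} - \frac{4}{9 x}; each piece integrates to a log, atan, or power term.
Check: d/dx[- \frac{4 \log{\left(x \right)}}{9} + \frac{\log{\left(x - 1 \right)}}{3} + \frac{\log{\left(x + 3 \right)}}{9}] = \frac{4}{3 x^{3} + 6 x^{2} - 9 x} = f(x).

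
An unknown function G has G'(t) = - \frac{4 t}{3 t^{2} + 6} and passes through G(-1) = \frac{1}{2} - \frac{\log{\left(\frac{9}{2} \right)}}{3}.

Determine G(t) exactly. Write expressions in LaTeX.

G'(t) matches the chain-rule pattern g'(h)*h' with inner function h(t) = \frac{t^{4}}{2} + 2 t^{2} + 2; substituting u = h(t) collapses the integral.
A general antiderivative is - \frac{\log{\left(\frac{t^{4}}{2} + 2 t^{2} + 2 \right)}}{3} + C.
The condition gives C = \frac{1}{2} - \frac{\log{\left(\frac{9}{2} \right)}}{3} - (- \frac{\log{\left(\frac{9}{2} \right)}}{3}) = \frac{1}{2}.
So G(t) = \frac{1}{2} - \frac{\log{\left(\frac{t^{4}}{2} + 2 t^{2} + 2 \right)}}{3}.
Check: d/dt[\frac{1}{2} - \frac{\log{\left(\frac{t^{4}}{2} + 2 t^{2} + 2 \right)}}{3}] = - \frac{4 t}{3 t^{2} + 6} = G'(t).

G(t) = \frac{1}{2} - \frac{\log{\left(\frac{t^{4}}{2} + 2 t^{2} + 2 \right)}}{3}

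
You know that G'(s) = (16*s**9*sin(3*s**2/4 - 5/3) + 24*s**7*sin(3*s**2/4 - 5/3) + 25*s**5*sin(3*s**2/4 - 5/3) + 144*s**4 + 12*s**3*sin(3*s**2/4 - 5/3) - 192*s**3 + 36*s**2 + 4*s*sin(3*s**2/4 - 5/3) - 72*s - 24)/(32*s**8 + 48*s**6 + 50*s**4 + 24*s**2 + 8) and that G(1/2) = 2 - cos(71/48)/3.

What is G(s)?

G(s) = (1 - s)/(2*s**4/3 + s**2/2 + 1/3) - cos(3*s**2/4 - 5/3)/3 + 1

Whatever form G(s) takes, its d/ds must return the stated G'(s).
A general antiderivative is (1 - s)/(2*s**4/3 + s**2/2 + 1/3) - cos(3*s**2/4 - 5/3)/3 + C.
The condition gives C = 2 - cos(71/48)/3 - (1 - cos(71/48)/3) = 1.
So G(s) = (1 - s)/(2*s**4/3 + s**2/2 + 1/3) - cos(3*s**2/4 - 5/3)/3 + 1.
Check: d/ds[(1 - s)/(2*s**4/3 + s**2/2 + 1/3) - cos(3*s**2/4 - 5/3)/3 + 1] = (16*s**9*sin(3*s**2/4 - 5/3) + 24*s**7*sin(3*s**2/4 - 5/3) + 25*s**5*sin(3*s**2/4 - 5/3) + 144*s**4 + 12*s**3*sin(3*s**2/4 - 5/3) - 192*s**3 + 36*s**2 + 4*s*sin(3*s**2/4 - 5/3) - 72*s - 24)/(32*s**8 + 48*s**6 + 50*s**4 + 24*s**2 + 8) = G'(s).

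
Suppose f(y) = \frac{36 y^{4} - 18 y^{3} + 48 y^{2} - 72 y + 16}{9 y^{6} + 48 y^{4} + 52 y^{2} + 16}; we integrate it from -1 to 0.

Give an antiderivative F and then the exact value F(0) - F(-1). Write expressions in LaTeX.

Antiderivative: F(y) = 2 \operatorname{atan}{\left(\frac{y}{2} \right)} + \frac{2}{2 y^{2} + \frac{4}{3}}; value = \frac{9}{10} + 2 \operatorname{atan}{\left(\frac{1}{2} \right)}

Check any antiderivative F(y) by computing F'(y) and comparing it with f(y).
F(y) = 2 \operatorname{atan}{\left(\frac{y}{2} \right)} + \frac{2}{2 y^{2} + \frac{4}{3}} is an antiderivative of f.
Check: d/dy[2 \operatorname{atan}{\left(\frac{y}{2} \right)} + \frac{2}{2 y^{2} + \frac{4}{3}}] = \frac{36 y^{4} - 18 y^{3} + 48 y^{2} - 72 y + 16}{9 y^{6} + 48 y^{4} + 52 y^{2} + 16} = f(y).
F(0) = \frac{3}{2}; F(-1) = \frac{3}{5} - 2 \operatorname{atan}{\left(\frac{1}{2} \right)}.
Integral = F(0) - F(-1) = \frac{9}{10} + 2 \operatorname{atan}{\left(\frac{1}{2} \right)}.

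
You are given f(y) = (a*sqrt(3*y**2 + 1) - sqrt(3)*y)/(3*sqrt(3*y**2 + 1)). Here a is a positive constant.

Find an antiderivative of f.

An antiderivative is F(y) = a*y/3 - sqrt(y**2 + 1/3)/3.

A candidate is checked by its d/dy: the result must match f(y).
Check: d/dy[a*y/3 - sqrt(y**2 + 1/3)/3] = (a*sqrt(3*y**2 + 1) - sqrt(3)*y)/(3*sqrt(3*y**2 + 1)) = f(y).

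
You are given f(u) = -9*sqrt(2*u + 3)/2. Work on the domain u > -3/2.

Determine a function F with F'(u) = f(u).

Differentiate the proposed F(u) back; it has to land on f(u) exactly.
Check: d/du[-3*(2*u + 3)**(3/2)/2] = -9*sqrt(2*u + 3)/2 = f(u).

An antiderivative is F(u) = -3*(2*u + 3)**(3/2)/2.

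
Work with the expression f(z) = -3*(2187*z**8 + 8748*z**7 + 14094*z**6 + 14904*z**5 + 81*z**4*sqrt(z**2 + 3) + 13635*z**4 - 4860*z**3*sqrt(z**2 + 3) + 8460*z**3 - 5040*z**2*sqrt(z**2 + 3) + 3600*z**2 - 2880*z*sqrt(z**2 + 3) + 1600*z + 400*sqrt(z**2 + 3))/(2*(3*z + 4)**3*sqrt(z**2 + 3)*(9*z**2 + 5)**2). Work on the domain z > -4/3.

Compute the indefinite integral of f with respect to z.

Since d/dz undoes antidifferentiation here, F'(z) = f(z) is required of F(z).
Check: d/dz[-(486*z**4*sqrt(z**2 + 3) + 1296*z**3*sqrt(z**2 + 3) + 1134*z**2*sqrt(z**2 + 3) - 9*z**2 + 720*z*sqrt(z**2 + 3) + 360*z + 480*sqrt(z**2 + 3) + 160)/(4*(3*z + 4)**2*(9*z**2 + 5))] = (-6561*z**8 - 26244*z**7 - 42282*z**6 - 44712*z**5 - 243*z**4*sqrt(z**2 + 3) - 40905*z**4 + 14580*z**3*sqrt(z**2 + 3) - 25380*z**3 + 15120*z**2*sqrt(z**2 + 3) - 10800*z**2 + 8640*z*sqrt(z**2 + 3) - 4800*z - 1200*sqrt(z**2 + 3))/(4374*z**7*sqrt(z**2 + 3) + 17496*z**6*sqrt(z**2 + 3) + 28188*z**5*sqrt(z**2 + 3) + 29808*z**4*sqrt(z**2 + 3) + 27270*z**3*sqrt(z**2 + 3) + 16920*z**2*sqrt(z**2 + 3) + 7200*z*sqrt(z**2 + 3) + 3200*sqrt(z**2 + 3)), which equals f(z).

F(z) = -(486*z**4*sqrt(z**2 + 3) + 1296*z**3*sqrt(z**2 + 3) + 1134*z**2*sqrt(z**2 + 3) - 9*z**2 + 720*z*sqrt(z**2 + 3) + 360*z + 480*sqrt(z**2 + 3) + 160)/(4*(3*z + 4)**2*(9*z**2 + 5)) + C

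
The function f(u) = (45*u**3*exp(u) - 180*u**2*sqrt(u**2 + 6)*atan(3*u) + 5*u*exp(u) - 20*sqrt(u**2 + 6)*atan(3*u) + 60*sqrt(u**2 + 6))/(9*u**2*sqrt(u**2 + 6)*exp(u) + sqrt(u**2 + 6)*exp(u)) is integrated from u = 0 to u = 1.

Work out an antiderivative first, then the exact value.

Check any antiderivative F(u) by computing F'(u) and comparing it with f(u).
F(u) = 5*(sqrt(u**2 + 6)*exp(u) + 4*atan(3*u))*exp(-u) is an antiderivative of f.
Check: d/du[5*(sqrt(u**2 + 6)*exp(u) + 4*atan(3*u))*exp(-u)] = (45*u**3*exp(u) - 180*u**2*sqrt(u**2 + 6)*atan(3*u) + 5*u*exp(u) - 20*sqrt(u**2 + 6)*atan(3*u) + 60*sqrt(u**2 + 6))/(9*u**2*sqrt(u**2 + 6)*exp(u) + sqrt(u**2 + 6)*exp(u)) = f(u).
F(1) = 20*exp(-1)*atan(3) + 5*sqrt(7); F(0) = 5*sqrt(6).
Integral = F(1) - F(0) = -5*sqrt(6) + 20*exp(-1)*atan(3) + 5*sqrt(7).

Antiderivative: F(u) = 5*(sqrt(u**2 + 6)*exp(u) + 4*atan(3*u))*exp(-u); value = -5*sqrt(6) + 20*exp(-1)*atan(3) + 5*sqrt(7)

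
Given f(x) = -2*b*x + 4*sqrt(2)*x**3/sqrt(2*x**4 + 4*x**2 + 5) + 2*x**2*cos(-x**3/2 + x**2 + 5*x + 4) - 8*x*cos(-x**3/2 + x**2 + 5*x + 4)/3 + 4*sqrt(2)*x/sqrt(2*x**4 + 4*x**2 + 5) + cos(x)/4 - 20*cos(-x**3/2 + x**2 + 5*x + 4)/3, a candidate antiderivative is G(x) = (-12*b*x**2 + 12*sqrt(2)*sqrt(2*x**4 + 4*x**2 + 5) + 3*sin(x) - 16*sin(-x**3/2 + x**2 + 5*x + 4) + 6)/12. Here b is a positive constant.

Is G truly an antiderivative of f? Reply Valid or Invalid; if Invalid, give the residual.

d/dx[G] = (-24*b*x*sqrt(2*x**4 + 4*x**2 + 5) + 48*sqrt(2)*x**3 + 24*x**2*sqrt(2*x**4 + 4*x**2 + 5)*cos(-x**3/2 + x**2 + 5*x + 4) - 32*x*sqrt(2*x**4 + 4*x**2 + 5)*cos(-x**3/2 + x**2 + 5*x + 4) + 48*sqrt(2)*x + 3*sqrt(2*x**4 + 4*x**2 + 5)*cos(x) - 80*sqrt(2*x**4 + 4*x**2 + 5)*cos(-x**3/2 + x**2 + 5*x + 4))/(12*sqrt(2*x**4 + 4*x**2 + 5))
This equals f(x) exactly, so the claim holds.

Valid - differentiating G returns exactly f.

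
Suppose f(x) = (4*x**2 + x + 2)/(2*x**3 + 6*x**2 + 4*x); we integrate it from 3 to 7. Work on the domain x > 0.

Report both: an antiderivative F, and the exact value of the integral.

Antiderivative: F(x) = (log(x) - 5*log(x + 1) + 8*log(x + 2))/2; value = -4*log(5) - 5*log(8)/2 - log(3)/2 + log(7)/2 + 5*log(4)/2 + 4*log(9)

The denominator factors as 2*x*(x + 1)*(x + 2); partial fractions split f into directly integrable pieces: 4/(x + 2) - 5/(2*(x + 1)) + 1/(2*x).
F(x) = (log(x) - 5*log(x + 1) + 8*log(x + 2))/2 is an antiderivative of f.
Check: d/dx[(log(x) - 5*log(x + 1) + 8*log(x + 2))/2] = (4*x**2 + x + 2)/(2*x**3 + 6*x**2 + 4*x) = f(x).
F(7) = -5*log(8)/2 + log(7)/2 + 4*log(9); F(3) = -5*log(4)/2 + log(3)/2 + 4*log(5).
Integral = F(7) - F(3) = -4*log(5) - 5*log(8)/2 - log(3)/2 + log(7)/2 + 5*log(4)/2 + 4*log(9).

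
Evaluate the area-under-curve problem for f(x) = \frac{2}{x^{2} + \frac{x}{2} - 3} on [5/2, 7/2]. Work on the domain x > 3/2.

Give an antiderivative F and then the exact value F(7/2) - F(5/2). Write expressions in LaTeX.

Factor the denominator (\left(x + 2\right) \left(2 x - 3\right)) and decompose: f = \frac{8}{7 \left(2 x - 3\right)} - \frac{4}{7 \left(x + 2\right)}; each piece integrates to a log, atan, or power term.
F(x) = \frac{4 \log{\left(x - \frac{3}{2} \right)}}{7} - \frac{4 \log{\left(x + 2 \right)}}{7} is an antiderivative of f.
Check: d/dx[\frac{4 \log{\left(x - \frac{3}{2} \right)}}{7} - \frac{4 \log{\left(x + 2 \right)}}{7}] = \frac{4}{2 x^{2} + x - 6}, which equals f(x).
F(7/2) = - \frac{4 \log{\left(\frac{11}{2} \right)}}{7} + \frac{4 \log{\left(2 \right)}}{7}; F(5/2) = - \frac{4 \log{\left(\frac{9}{2} \right)}}{7}.
Integral = F(7/2) - F(5/2) = - \frac{4 \log{\left(\frac{11}{2} \right)}}{7} + \frac{4 \log{\left(2 \right)}}{7} + \frac{4 \log{\left(\frac{9}{2} \right)}}{7}.

Antiderivative: F(x) = \frac{4 \log{\left(x - \frac{3}{2} \right)}}{7} - \frac{4 \log{\left(x + 2 \right)}}{7}; value = - \frac{4 \log{\left(\frac{11}{2} \right)}}{7} + \frac{4 \log{\left(2 \right)}}{7} + \frac{4 \log{\left(\frac{9}{2} \right)}}{7}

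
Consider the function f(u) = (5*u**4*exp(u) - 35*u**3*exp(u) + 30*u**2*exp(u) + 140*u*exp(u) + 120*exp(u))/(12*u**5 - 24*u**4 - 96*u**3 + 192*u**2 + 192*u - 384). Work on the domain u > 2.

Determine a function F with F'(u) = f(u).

Recognize the product-rule pattern: f = v'r + vr' with v = 5/(4*(3*u + 6)) - 5/(6*(u - 2)**2), r = exp(u), so integration by parts undoes it.
Check: d/du[(5*u**2*exp(u) - 30*u*exp(u))/(12*u**3 - 24*u**2 - 48*u + 96)] = (5*u**4*exp(u) - 35*u**3*exp(u) + 30*u**2*exp(u) + 140*u*exp(u) + 120*exp(u))/(12*u**5 - 24*u**4 - 96*u**3 + 192*u**2 + 192*u - 384) = f(u).

An antiderivative is F(u) = (5*u**2*exp(u) - 30*u*exp(u))/(12*u**3 - 24*u**2 - 48*u + 96).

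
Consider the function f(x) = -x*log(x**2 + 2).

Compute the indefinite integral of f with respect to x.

F(x) = -(x**2*log(x**2 + 2) - x**2 + 2*log(x**2 + 2))/2 + C

A candidate is checked by its d/dx: the result must match f(x).
Check: d/dx[-(x**2*log(x**2 + 2) - x**2 + 2*log(x**2 + 2))/2] = -x*log(x**2 + 2) = f(x).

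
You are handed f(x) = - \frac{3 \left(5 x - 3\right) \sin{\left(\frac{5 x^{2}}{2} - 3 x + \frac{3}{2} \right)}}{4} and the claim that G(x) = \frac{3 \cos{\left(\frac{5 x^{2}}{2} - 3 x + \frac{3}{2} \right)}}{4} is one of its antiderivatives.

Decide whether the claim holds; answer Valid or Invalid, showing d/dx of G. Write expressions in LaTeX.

Valid - differentiating G returns exactly f.

d/dx[G] = - \frac{15 x \sin{\left(\frac{5 x^{2}}{2} - 3 x + \frac{3}{2} \right)}}{4} + \frac{9 \sin{\left(\frac{5 x^{2}}{2} - 3 x + \frac{3}{2} \right)}}{4}
This equals f(x) exactly, so the claim holds.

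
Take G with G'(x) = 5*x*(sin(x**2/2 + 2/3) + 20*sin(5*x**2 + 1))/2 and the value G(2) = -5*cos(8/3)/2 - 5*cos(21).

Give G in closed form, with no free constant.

Differentiate the proposed G(x) back; it has to land on the given G'(x).
A general antiderivative is -5*cos(x**2/2 + 2/3)/2 - 5*cos(5*x**2 + 1) + C.
The condition gives C = -5*cos(8/3)/2 - 5*cos(21) - (-5*cos(8/3)/2 - 5*cos(21)) = 0.
So G(x) = -5*cos(x**2/2 + 2/3)/2 - 5*cos(5*x**2 + 1).
Check: d/dx[-5*cos(x**2/2 + 2/3)/2 - 5*cos(5*x**2 + 1)] = 5*x*sin(x**2/2 + 2/3)/2 + 50*x*sin(5*x**2 + 1), which equals G'(x).

G(x) = -5*cos(x**2/2 + 2/3)/2 - 5*cos(5*x**2 + 1)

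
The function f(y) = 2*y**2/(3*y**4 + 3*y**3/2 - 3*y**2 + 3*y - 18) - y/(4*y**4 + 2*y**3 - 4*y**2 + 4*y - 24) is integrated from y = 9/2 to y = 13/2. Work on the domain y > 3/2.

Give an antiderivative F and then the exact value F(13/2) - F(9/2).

Factor the denominator (6*(y + 2)*(2*y - 3)*(y**2 + 2)) and decompose: f = (23*y + 77)/(306*(y**2 + 2)) + 18/(119*(2*y - 3)) - 19/(126*(y + 2)); each piece integrates to a log, atan, or power term.
F(y) = (324*log(y - 3/2) - 646*log(y + 2) + 161*log(y**2 + 2) + 539*sqrt(2)*atan(sqrt(2)*y/2))/4284 is an antiderivative of f.
Check: d/dy[(324*log(y - 3/2) - 646*log(y + 2) + 161*log(y**2 + 2) + 539*sqrt(2)*atan(sqrt(2)*y/2))/4284] = (8*y**2 - 3*y)/(12*y**4 + 6*y**3 - 12*y**2 + 12*y - 72), which equals f(y).
F(13/2) = -19*log(17/2)/126 + 9*log(5)/119 + 23*log(177/4)/612 + 77*sqrt(2)*atan(13*sqrt(2)/4)/612; F(9/2) = -19*log(13/2)/126 + 9*log(3)/119 + 23*log(89/4)/612 + 77*sqrt(2)*atan(9*sqrt(2)/4)/612.
Integral = F(13/2) - F(9/2) = -19*log(17/2)/126 - 77*sqrt(2)*atan(9*sqrt(2)/4)/612 - 23*log(89/4)/612 - 9*log(3)/119 + 9*log(5)/119 + 23*log(177/4)/612 + 77*sqrt(2)*atan(13*sqrt(2)/4)/612 + 19*log(13/2)/126.

Antiderivative: F(y) = (324*log(y - 3/2) - 646*log(y + 2) + 161*log(y**2 + 2) + 539*sqrt(2)*atan(sqrt(2)*y/2))/4284; value = -19*log(17/2)/126 - 77*sqrt(2)*atan(9*sqrt(2)/4)/612 - 23*log(89/4)/612 - 9*log(3)/119 + 9*log(5)/119 + 23*log(177/4)/612 + 77*sqrt(2)*atan(13*sqrt(2)/4)/612 + 19*log(13/2)/126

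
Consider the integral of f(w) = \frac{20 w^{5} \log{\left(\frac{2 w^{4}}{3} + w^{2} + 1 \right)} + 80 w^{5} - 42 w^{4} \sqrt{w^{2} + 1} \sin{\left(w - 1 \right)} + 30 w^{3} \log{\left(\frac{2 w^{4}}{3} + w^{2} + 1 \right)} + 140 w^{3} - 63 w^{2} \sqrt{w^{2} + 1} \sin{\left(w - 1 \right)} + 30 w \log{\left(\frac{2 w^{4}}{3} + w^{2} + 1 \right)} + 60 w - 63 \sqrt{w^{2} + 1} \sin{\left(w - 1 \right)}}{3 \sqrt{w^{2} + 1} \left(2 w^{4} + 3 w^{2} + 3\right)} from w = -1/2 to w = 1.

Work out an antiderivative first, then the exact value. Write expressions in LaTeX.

Since d/dw undoes antidifferentiation here, F'(w) = f(w) is required of F(w).
F(w) = \frac{10 \sqrt{w^{2} + 1} \log{\left(\frac{2 w^{4}}{3} + w^{2} + 1 \right)} + 21 \cos{\left(w - 1 \right)}}{3} is an antiderivative of f.
Check: d/dw[\frac{10 \sqrt{w^{2} + 1} \log{\left(\frac{2 w^{4}}{3} + w^{2} + 1 \right)} + 21 \cos{\left(w - 1 \right)}}{3}] = \frac{20 w^{5} \log{\left(\frac{2 w^{4}}{3} + w^{2} + 1 \right)} + 80 w^{5} - 42 w^{4} \sqrt{w^{2} + 1} \sin{\left(w - 1 \right)} + 30 w^{3} \log{\left(\frac{2 w^{4}}{3} + w^{2} + 1 \right)} + 140 w^{3} - 63 w^{2} \sqrt{w^{2} + 1} \sin{\left(w - 1 \right)} + 30 w \log{\left(\frac{2 w^{4}}{3} + w^{2} + 1 \right)} + 60 w - 63 \sqrt{w^{2} + 1} \sin{\left(w - 1 \right)}}{6 w^{4} \sqrt{w^{2} + 1} + 9 w^{2} \sqrt{w^{2} + 1} + 9 \sqrt{w^{2} + 1}}, which equals f(w).
F(1) = \frac{10 \sqrt{2} \log{\left(\frac{8}{3} \right)}}{3} + 7; F(-1/2) = 7 \cos{\left(\frac{3}{2} \right)} + \frac{5 \sqrt{5} \log{\left(\frac{31}{24} \right)}}{3}.
Integral = F(1) - F(-1/2) = - \frac{5 \sqrt{5} \log{\left(\frac{31}{24} \right)}}{3} - 7 \cos{\left(\frac{3}{2} \right)} + \frac{10 \sqrt{2} \log{\left(\frac{8}{3} \right)}}{3} + 7.

Antiderivative: F(w) = \frac{10 \sqrt{w^{2} + 1} \log{\left(\frac{2 w^{4}}{3} + w^{2} + 1 \right)} + 21 \cos{\left(w - 1 \right)}}{3}; value = - \frac{5 \sqrt{5} \log{\left(\frac{31}{24} \right)}}{3} - 7 \cos{\left(\frac{3}{2} \right)} + \frac{10 \sqrt{2} \log{\left(\frac{8}{3} \right)}}{3} + 7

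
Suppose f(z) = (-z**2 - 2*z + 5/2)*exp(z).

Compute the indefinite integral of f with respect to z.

F(z) = -(2*z**2 - 5)*exp(z)/2 + C

f has the shape u'v + uv' for u = 5/2 - z**2 and v = exp(z) — it is the derivative of the product u*v.
Check: d/dz[-(2*z**2 - 5)*exp(z)/2] = -z**2*exp(z) - 2*z*exp(z) + 5*exp(z)/2, which equals f(z).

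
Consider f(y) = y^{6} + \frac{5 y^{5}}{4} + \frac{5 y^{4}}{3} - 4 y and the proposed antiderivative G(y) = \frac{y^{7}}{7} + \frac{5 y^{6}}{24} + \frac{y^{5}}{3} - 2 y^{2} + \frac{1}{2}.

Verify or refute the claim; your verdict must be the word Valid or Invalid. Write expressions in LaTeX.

Valid - differentiating G returns exactly f.

d/dy[G] = y^{6} + \frac{5 y^{5}}{4} + \frac{5 y^{4}}{3} - 4 y
This equals f(y) exactly, so the claim holds.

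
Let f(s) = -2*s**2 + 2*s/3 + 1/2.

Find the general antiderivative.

The integrand splits into summands that can be handled one at a time.
Check: d/ds[-s*(4*s**2 - 2*s - 3)/6] = -2*s**2 + 2*s/3 + 1/2 = f(s).

F(s) = -s*(4*s**2 - 2*s - 3)/6 + C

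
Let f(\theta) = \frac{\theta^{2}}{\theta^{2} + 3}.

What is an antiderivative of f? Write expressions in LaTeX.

An antiderivative is F(\theta) = \theta - \sqrt{3} \operatorname{atan}{\left(\frac{\sqrt{3} \theta}{3} \right)}.

Since d/d\theta undoes antidifferentiation here, F'(\theta) = f(\theta) is required of F(\theta).
Check: d/d\theta[\theta - \sqrt{3} \operatorname{atan}{\left(\frac{\sqrt{3} \theta}{3} \right)}] = \frac{\theta^{2}}{\theta^{2} + 3} = f(\theta).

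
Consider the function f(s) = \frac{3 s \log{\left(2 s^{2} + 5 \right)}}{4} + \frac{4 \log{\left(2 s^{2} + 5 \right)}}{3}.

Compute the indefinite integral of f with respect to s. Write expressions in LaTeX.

The integrand splits into summands that can be handled one at a time.
Check: d/ds[- \frac{3 s^{2}}{8} - \frac{8 s}{3} + \left(\frac{3 s^{2}}{8} + \frac{4 s}{3}\right) \log{\left(2 s^{2} + 5 \right)} + \frac{15 \log{\left(s^{2} + \frac{5}{2} \right)}}{16} + \frac{4 \sqrt{10} \operatorname{atan}{\left(\frac{\sqrt{10} s}{5} \right)}}{3}] = \frac{3 s \log{\left(2 s^{2} + 5 \right)}}{4} + \frac{4 \log{\left(2 s^{2} + 5 \right)}}{3} = f(s).

F(s) = - \frac{3 s^{2}}{8} - \frac{8 s}{3} + \left(\frac{3 s^{2}}{8} + \frac{4 s}{3}\right) \log{\left(2 s^{2} + 5 \right)} + \frac{15 \log{\left(s^{2} + \frac{5}{2} \right)}}{16} + \frac{4 \sqrt{10} \operatorname{atan}{\left(\frac{\sqrt{10} s}{5} \right)}}{3} + C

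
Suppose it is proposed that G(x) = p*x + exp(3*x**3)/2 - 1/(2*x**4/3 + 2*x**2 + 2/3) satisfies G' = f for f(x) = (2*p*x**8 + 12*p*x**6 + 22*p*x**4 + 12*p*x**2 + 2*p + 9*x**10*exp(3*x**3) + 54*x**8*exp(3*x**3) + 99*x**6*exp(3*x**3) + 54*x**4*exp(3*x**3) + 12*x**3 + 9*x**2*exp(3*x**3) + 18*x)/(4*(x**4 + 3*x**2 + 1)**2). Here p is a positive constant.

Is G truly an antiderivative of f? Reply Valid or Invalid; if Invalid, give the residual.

d/dx[G] = (2*p*x**8 + 12*p*x**6 + 22*p*x**4 + 12*p*x**2 + 2*p + 9*x**10*exp(3*x**3) + 54*x**8*exp(3*x**3) + 99*x**6*exp(3*x**3) + 54*x**4*exp(3*x**3) + 12*x**3 + 9*x**2*exp(3*x**3) + 18*x)/(2*x**8 + 12*x**6 + 22*x**4 + 12*x**2 + 2)
d/dx[G] - f(x) = (2*p*x**8 + 12*p*x**6 + 22*p*x**4 + 12*p*x**2 + 2*p + 9*x**10*exp(3*x**3) + 54*x**8*exp(3*x**3) + 99*x**6*exp(3*x**3) + 54*x**4*exp(3*x**3) + 12*x**3 + 9*x**2*exp(3*x**3) + 18*x)/(4*x**8 + 24*x**6 + 44*x**4 + 24*x**2 + 4) != 0.

Invalid: d/dx[G] - f = (2*p*x**8 + 12*p*x**6 + 22*p*x**4 + 12*p*x**2 + 2*p + 9*x**10*exp(3*x**3) + 54*x**8*exp(3*x**3) + 99*x**6*exp(3*x**3) + 54*x**4*exp(3*x**3) + 12*x**3 + 9*x**2*exp(3*x**3) + 18*x)/(4*x**8 + 24*x**6 + 44*x**4 + 24*x**2 + 4), which is not 0.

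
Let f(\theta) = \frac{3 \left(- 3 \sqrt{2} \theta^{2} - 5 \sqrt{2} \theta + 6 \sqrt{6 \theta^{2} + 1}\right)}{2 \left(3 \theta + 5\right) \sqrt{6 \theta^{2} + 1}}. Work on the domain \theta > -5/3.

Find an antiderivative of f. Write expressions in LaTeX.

An antiderivative F(\theta) passes only if d/d\theta[F] lands on f(\theta) exactly.
Check: d/d\theta[\frac{- \sqrt{2} \sqrt{6 \theta^{2} + 1} + 12 \log{\left(3 \theta + 5 \right)}}{4}] = \frac{- 9 \sqrt{2} \theta^{2} - 15 \sqrt{2} \theta + 18 \sqrt{6 \theta^{2} + 1}}{6 \theta \sqrt{6 \theta^{2} + 1} + 10 \sqrt{6 \theta^{2} + 1}}, which equals f(\theta).

An antiderivative is F(\theta) = \frac{- \sqrt{2} \sqrt{6 \theta^{2} + 1} + 12 \log{\left(3 \theta + 5 \right)}}{4}.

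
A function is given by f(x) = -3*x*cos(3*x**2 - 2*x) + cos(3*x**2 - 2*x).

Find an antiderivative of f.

An antiderivative is F(x) = -sin(3*x**2 - 2*x)/2.

f matches the chain-rule pattern g'(h)*h' with inner function h(x) = 3*x**2 - 2*x; substituting u = h(x) collapses the integral.
Check: d/dx[-sin(3*x**2 - 2*x)/2] = -3*x*cos(3*x**2 - 2*x) + cos(3*x**2 - 2*x) = f(x).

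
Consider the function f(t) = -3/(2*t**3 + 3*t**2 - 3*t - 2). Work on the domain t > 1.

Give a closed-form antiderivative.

Factor the denominator ((t - 1)*(t + 2)*(2*t + 1)) and decompose: f = 4/(3*(2*t + 1)) - 1/(3*(t + 2)) - 1/(3*(t - 1)); each piece integrates to a log, atan, or power term.
Check: d/dt[(2*log(2*t + 1) - log(t**2 + t - 2))/3] = -3/(2*t**3 + 3*t**2 - 3*t - 2) = f(t).

An antiderivative is F(t) = (2*log(2*t + 1) - log(t**2 + t - 2))/3.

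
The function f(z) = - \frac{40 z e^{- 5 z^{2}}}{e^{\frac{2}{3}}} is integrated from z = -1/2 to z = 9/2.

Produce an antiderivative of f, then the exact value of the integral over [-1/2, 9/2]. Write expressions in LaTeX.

Antiderivative: F(z) = \frac{4 e^{- 5 z^{2}}}{e^{\frac{2}{3}}}; value = - \frac{4}{e^{\frac{23}{12}}} + \frac{4}{e^{\frac{1223}{12}}}

f matches the chain-rule pattern g'(h)*h' with inner function h(z) = - 5 z^{2} - \frac{2}{3}; substituting u = h(z) collapses the integral.
F(z) = \frac{4 e^{- 5 z^{2}}}{e^{\frac{2}{3}}} is an antiderivative of f.
Check: d/dz[\frac{4 e^{- 5 z^{2}}}{e^{\frac{2}{3}}}] = - \frac{40 z e^{- 5 z^{2}}}{e^{\frac{2}{3}}} = f(z).
F(9/2) = \frac{4}{e^{\frac{1223}{12}}}; F(-1/2) = \frac{4}{e^{\frac{23}{12}}}.
Integral = F(9/2) - F(-1/2) = - \frac{4}{e^{\frac{23}{12}}} + \frac{4}{e^{\frac{1223}{12}}}.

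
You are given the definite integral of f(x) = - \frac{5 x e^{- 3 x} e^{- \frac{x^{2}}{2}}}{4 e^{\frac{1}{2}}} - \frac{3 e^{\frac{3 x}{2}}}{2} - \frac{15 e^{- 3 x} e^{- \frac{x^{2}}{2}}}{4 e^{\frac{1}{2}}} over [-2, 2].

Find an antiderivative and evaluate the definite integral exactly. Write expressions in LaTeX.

Integrate term by term and add the pieces.
F(x) = \frac{\left(- 4 e^{\frac{1}{2}} e^{\frac{9 x}{2}} e^{\frac{x^{2}}{2}} + 5\right) e^{- 3 x} e^{- \frac{x^{2}}{2}}}{4 e^{\frac{1}{2}}} is an antiderivative of f.
Check: d/dx[\frac{\left(- 4 e^{\frac{1}{2}} e^{\frac{9 x}{2}} e^{\frac{x^{2}}{2}} + 5\right) e^{- 3 x} e^{- \frac{x^{2}}{2}}}{4 e^{\frac{1}{2}}}] = \frac{\left(- 5 x - 6 e^{\frac{1}{2}} e^{\frac{9 x}{2}} e^{\frac{x^{2}}{2}} - 15\right) e^{- 3 x} e^{- \frac{x^{2}}{2}}}{4 e^{\frac{1}{2}}}, which equals f(x).
F(2) = - e^{3} + \frac{5}{4 e^{\frac{17}{2}}}; F(-2) = - \frac{1}{e^{3}} + \frac{5 e^{\frac{7}{2}}}{4}.
Integral = F(2) - F(-2) = - \frac{5 e^{\frac{7}{2}}}{4} - e^{3} + \frac{5}{4 e^{\frac{17}{2}}} + e^{-3}.

Antiderivative: F(x) = \frac{\left(- 4 e^{\frac{1}{2}} e^{\frac{9 x}{2}} e^{\frac{x^{2}}{2}} + 5\right) e^{- 3 x} e^{- \frac{x^{2}}{2}}}{4 e^{\frac{1}{2}}}; value = - \frac{5 e^{\frac{7}{2}}}{4} - e^{3} + \frac{5}{4 e^{\frac{17}{2}}} + e^{-3}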